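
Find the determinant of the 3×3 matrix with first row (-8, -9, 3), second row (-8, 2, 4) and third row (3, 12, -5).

410

Expand along column 1:
  + (-8) · |2 4; 12 -5| = (-8)·(-10 − 48) = 464
  − (-8) · |-9 3; 12 -5| = −(-8)·(45 − 36) = 72
  + 3 · |-9 3; 2 4| = 3·(-36 − 6) = -126
Sum: (464) + (72) + (-126) = 410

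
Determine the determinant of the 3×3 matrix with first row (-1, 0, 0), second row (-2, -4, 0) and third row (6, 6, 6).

The determinant is 24.

The matrix is lower triangular, so the determinant is the product of the diagonal entries:
det = (-1) · (-4) · (6) = 24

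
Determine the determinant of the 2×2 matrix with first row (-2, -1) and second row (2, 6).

det = (-2)·6 − (-1)·2 = -12 − (-2) = -10

The determinant is -10.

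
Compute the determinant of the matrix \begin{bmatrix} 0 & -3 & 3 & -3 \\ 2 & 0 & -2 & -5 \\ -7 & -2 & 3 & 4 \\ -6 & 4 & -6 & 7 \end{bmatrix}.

The determinant is -120.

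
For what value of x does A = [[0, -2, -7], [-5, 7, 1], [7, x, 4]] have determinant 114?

Expanding along the column containing x, det(A) is linear in x: det(A) = (35)·x + (289).
Set (35)·x + (289) = 114  ⇒  (35)·x = -175  ⇒  x = -5.

x = -5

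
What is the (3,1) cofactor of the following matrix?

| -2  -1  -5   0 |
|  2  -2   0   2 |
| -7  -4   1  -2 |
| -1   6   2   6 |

-116

Delete row 3 and column 1; the remaining 3×3 submatrix is [-1 -5 0; -2 0 2; 6 2 6].
Its determinant is -116.
The cofactor carries sign (−1)^(3+1) = +1, so C_{3,1} = +(-116) = -116.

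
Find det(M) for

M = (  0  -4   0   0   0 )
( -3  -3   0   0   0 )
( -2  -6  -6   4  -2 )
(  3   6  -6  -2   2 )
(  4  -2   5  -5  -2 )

M is block lower-triangular with a 2×2 block and a 3×3 block on the diagonal, so its determinant equals the product of the determinants of the diagonal blocks.
det of the 2×2 block = -12
det of the 3×3 block = -172
det = (-12)·(-172) = 2064

|M| = 2064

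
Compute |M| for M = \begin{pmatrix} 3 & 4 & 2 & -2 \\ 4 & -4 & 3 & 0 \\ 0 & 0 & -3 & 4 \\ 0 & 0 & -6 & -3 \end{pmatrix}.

-924

M is block upper-triangular with a 2×2 block and a 2×2 block on the diagonal, so its determinant equals the product of the determinants of the diagonal blocks.
det of the 2×2 block = -28
det of the 2×2 block = 33
det = (-28)·(33) = -924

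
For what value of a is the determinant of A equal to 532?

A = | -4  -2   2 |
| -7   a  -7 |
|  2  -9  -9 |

Expanding along the row containing a, det(A) is linear in a: det(A) = (32)·a + (532).
Set (32)·a + (532) = 532  ⇒  (32)·a = 0  ⇒  a = 0.

0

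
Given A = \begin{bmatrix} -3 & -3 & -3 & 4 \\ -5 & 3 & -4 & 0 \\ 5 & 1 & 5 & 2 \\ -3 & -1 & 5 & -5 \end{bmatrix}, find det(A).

Expand along row 2 (it has 1 zero):
  − (-5) · M_21   where M_21 = det([-3 -3 4; 1 5 2; -1 5 -5]) = 136
  + (3) · M_22   where M_22 = det([-3 -3 4; 5 5 2; -3 5 -5]) = 208
  − (-4) · M_23   where M_23 = det([-3 -3 4; 5 1 2; -3 -1 -5]) = -56
det = (-1)·(-5)·(136) + (+1)·(3)·(208) + (-1)·(-4)·(-56) = 1080

|A| = 1080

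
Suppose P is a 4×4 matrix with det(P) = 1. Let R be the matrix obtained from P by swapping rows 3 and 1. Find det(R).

Swapping two rows multiplies the determinant by −1.
det(R) = (-1)·(1) = -1

-1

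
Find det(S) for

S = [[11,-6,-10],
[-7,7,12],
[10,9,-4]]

The determinant is -718.

Expand along row 1:
  + 11 · |7 12; 9 -4| = 11·(-28 − 108) = -1496
  − (-6) · |-7 12; 10 -4| = −(-6)·(28 − 120) = -552
  + (-10) · |-7 7; 10 9| = (-10)·(-63 − 70) = 1330
Sum: (-1496) + (-552) + (1330) = -718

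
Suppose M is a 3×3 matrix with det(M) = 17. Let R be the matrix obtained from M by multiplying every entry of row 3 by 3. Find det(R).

Scaling one row by 3 multiplies the determinant by 3.
det(R) = (3)·(17) = 51

51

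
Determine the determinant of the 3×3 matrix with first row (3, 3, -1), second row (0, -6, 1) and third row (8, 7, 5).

Expand along row 2:
  + (-6) · |3 -1; 8 5| = (-6)·(15 − (-8)) = -138
  − 1 · |3 3; 8 7| = −1·(21 − 24) = 3
Sum: (-138) + (3) = -135

-135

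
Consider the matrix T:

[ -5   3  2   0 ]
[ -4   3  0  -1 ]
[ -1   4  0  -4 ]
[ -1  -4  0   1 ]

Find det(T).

Expand along column 3 (it has 3 zeros):
  + (2) · M_13   where M_13 = det([-4 3 -1; -1 4 -4; -1 -4 1]) = 55
det = (+1)·(2)·(55) = 110

110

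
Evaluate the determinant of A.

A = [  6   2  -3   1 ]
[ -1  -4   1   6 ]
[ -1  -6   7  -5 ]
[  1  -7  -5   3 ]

Expand along row 1:
  + (6) · M_11   where M_11 = det([-4 1 6; -6 7 -5; -7 -5 3]) = 543
  − (2) · M_12   where M_12 = det([-1 1 6; -1 7 -5; 1 -5 3]) = -10
  + (-3) · M_13   where M_13 = det([-1 -4 6; -1 -6 -5; 1 -7 3]) = 139
  − (1) · M_14   where M_14 = det([-1 -4 1; -1 -6 7; 1 -7 -5]) = -74
det = (+1)·(6)·(543) + (-1)·(2)·(-10) + (+1)·(-3)·(139) + (-1)·(1)·(-74) = 2935

2935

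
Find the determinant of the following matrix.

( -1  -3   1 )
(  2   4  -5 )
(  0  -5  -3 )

The determinant is 9.

Expand along column 1:
  + (-1) · |4 -5; -5 -3| = (-1)·(-12 − 25) = 37
  − 2 · |-3 1; -5 -3| = −2·(9 − (-5)) = -28
Sum: (37) + (-28) = 9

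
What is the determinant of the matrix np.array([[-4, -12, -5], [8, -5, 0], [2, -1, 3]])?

Expand along row 2:
  − 8 · |-12 -5; -1 3| = −8·(-36 − 5) = 328
  + (-5) · |-4 -5; 2 3| = (-5)·(-12 − (-10)) = 10
Sum: (328) + (10) = 338

338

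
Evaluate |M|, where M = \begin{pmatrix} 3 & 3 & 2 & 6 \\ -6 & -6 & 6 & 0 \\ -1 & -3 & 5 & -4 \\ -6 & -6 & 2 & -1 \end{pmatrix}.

Expand along row 2 (it has 1 zero):
  − (-6) · M_21   where M_21 = det([3 2 6; -3 5 -4; -6 2 -1]) = 195
  + (-6) · M_22   where M_22 = det([3 2 6; -1 5 -4; -6 2 -1]) = 223
  − (6) · M_23   where M_23 = det([3 3 6; -1 -3 -4; -6 -6 -1]) = -66
det = (-1)·(-6)·(195) + (+1)·(-6)·(223) + (-1)·(6)·(-66) = 228

det(M) = 228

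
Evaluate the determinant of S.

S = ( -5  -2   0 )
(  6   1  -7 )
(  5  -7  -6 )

273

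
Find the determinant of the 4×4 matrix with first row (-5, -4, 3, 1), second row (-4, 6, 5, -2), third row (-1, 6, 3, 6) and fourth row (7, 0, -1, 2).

1694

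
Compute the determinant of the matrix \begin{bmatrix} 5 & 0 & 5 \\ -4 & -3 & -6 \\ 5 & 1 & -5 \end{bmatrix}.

The determinant is 160.

Expand along row 1:
  + 5 · |-3 -6; 1 -5| = 5·(15 − (-6)) = 105
  + 5 · |-4 -3; 5 1| = 5·(-4 − (-15)) = 55
Sum: (105) + (55) = 160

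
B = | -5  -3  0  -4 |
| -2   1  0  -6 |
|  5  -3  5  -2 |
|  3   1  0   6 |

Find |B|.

Expand along column 3 (it has 3 zeros):
  + (5) · M_33   where M_33 = det([-5 -3 -4; -2 1 -6; 3 1 6]) = -22
det = (+1)·(5)·(-22) = -110

det(B) = -110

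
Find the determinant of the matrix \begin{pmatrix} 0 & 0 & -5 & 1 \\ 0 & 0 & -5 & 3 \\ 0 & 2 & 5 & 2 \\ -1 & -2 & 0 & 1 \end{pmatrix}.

-20

Expand along column 1 (it has 3 zeros):
  − (-1) · M_41   where M_41 = det([0 -5 1; 0 -5 3; 2 5 2]) = -20
det = (-1)·(-1)·(-20) = -20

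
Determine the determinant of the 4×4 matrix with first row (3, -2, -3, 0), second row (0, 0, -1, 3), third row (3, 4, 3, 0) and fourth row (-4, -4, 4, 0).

360

Expand along column 4 (it has 3 zeros):
  + (3) · M_24   where M_24 = det([3 -2 -3; 3 4 3; -4 -4 4]) = 120
det = (+1)·(3)·(120) = 360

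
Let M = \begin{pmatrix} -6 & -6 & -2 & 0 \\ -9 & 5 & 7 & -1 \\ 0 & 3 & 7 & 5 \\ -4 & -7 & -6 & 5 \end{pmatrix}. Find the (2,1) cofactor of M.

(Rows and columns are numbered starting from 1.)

Delete row 2 and column 1; the remaining 3×3 submatrix is [-6 -2 0; 3 7 5; -7 -6 5].
Its determinant is -290.
The cofactor carries sign (−1)^(2+1) = −1, so C_{2,1} = −(-290) = 290.

290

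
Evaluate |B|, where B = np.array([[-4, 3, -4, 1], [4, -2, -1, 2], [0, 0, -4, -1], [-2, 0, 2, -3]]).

30

Expand along row 3 (it has 2 zeros):
  + (-4) · M_33   where M_33 = det([-4 3 1; 4 -2 2; -2 0 -3]) = -4
  − (-1) · M_34   where M_34 = det([-4 3 -4; 4 -2 -1; -2 0 2]) = 14
det = (+1)·(-4)·(-4) + (-1)·(-1)·(14) = 30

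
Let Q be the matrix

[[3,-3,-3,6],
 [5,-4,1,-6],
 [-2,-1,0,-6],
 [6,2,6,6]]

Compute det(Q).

456

Expand along row 3 (it has 1 zero):
  + (-2) · M_31   where M_31 = det([-3 -3 6; -4 1 -6; 2 6 6]) = -318
  − (-1) · M_32   where M_32 = det([3 -3 6; 5 1 -6; 6 6 6]) = 468
  − (-6) · M_34   where M_34 = det([3 -3 -3; 5 -4 1; 6 2 6]) = -108
det = (+1)·(-2)·(-318) + (-1)·(-1)·(468) + (-1)·(-6)·(-108) = 456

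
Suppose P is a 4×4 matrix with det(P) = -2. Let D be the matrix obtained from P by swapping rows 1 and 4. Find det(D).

2

Swapping two rows multiplies the determinant by −1.
det(D) = (-1)·(-2) = 2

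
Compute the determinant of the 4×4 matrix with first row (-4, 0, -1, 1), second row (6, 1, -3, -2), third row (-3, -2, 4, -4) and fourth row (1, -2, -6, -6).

The determinant is 236.

Expand along row 1 (it has 1 zero):
  + (-4) · M_11   where M_11 = det([1 -3 -2; -2 4 -4; -2 -6 -6]) = -76
  + (-1) · M_13   where M_13 = det([6 1 -2; -3 -2 -4; 1 -2 -6]) = -14
  − (1) · M_14   where M_14 = det([6 1 -3; -3 -2 4; 1 -2 -6]) = 82
det = (+1)·(-4)·(-76) + (+1)·(-1)·(-14) + (-1)·(1)·(82) = 236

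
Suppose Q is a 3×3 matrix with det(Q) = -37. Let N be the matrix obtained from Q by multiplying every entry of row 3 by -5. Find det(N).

|N| = 185

Scaling one row by -5 multiplies the determinant by -5.
det(N) = (-5)·(-37) = 185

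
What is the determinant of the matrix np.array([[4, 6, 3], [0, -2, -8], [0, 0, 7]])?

The determinant is -56.

The matrix is upper triangular, so the determinant is the product of the diagonal entries:
det = (4) · (-2) · (7) = -56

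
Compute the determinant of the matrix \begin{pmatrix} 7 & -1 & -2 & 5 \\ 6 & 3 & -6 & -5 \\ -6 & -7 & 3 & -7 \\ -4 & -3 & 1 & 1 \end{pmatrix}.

-1448

Expand along row 1:
  + (7) · M_11   where M_11 = det([3 -6 -5; -7 3 -7; -3 1 1]) = -148
  − (-1) · M_12   where M_12 = det([6 -6 -5; -6 3 -7; -4 1 1]) = -174
  + (-2) · M_13   where M_13 = det([6 3 -5; -6 -7 -7; -4 -3 1]) = -16
  − (5) · M_14   where M_14 = det([6 3 -6; -6 -7 3; -4 -3 1]) = 54
det = (+1)·(7)·(-148) + (-1)·(-1)·(-174) + (+1)·(-2)·(-16) + (-1)·(5)·(54) = -1448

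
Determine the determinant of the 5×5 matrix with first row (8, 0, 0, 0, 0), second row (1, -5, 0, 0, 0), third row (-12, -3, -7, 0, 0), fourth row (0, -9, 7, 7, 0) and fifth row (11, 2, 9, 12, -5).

The matrix is lower triangular, so the determinant is the product of the diagonal entries:
det = (8) · (-5) · (-7) · (7) · (-5) = -9800

-9800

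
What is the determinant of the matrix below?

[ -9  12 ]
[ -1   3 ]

-15

det = (-9)·3 − 12·(-1) = -27 − (-12) = -15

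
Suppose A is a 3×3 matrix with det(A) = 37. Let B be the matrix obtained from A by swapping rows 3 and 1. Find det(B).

The determinant is -37.

Swapping two rows multiplies the determinant by −1.
det(B) = (-1)·(37) = -37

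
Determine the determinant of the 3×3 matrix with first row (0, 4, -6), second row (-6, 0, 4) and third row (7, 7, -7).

The determinant is 196.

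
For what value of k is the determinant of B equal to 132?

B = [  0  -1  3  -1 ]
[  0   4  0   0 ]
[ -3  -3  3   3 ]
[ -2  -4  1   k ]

Expanding along the column containing k, det(B) is linear in k: det(B) = (36)·k + (-84).
Set (36)·k + (-84) = 132  ⇒  (36)·k = 216  ⇒  k = 6.

k = 6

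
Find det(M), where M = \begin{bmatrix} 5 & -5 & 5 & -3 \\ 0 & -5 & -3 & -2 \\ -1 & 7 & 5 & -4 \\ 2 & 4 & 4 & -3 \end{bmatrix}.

|M| = 532

Expand along row 2 (it has 1 zero):
  + (-5) · M_22   where M_22 = det([5 5 -3; -1 5 -4; 2 4 -3]) = -8
  − (-3) · M_23   where M_23 = det([5 -5 -3; -1 7 -4; 2 4 -3]) = 84
  + (-2) · M_24   where M_24 = det([5 -5 5; -1 7 5; 2 4 4]) = -120
det = (+1)·(-5)·(-8) + (-1)·(-3)·(84) + (+1)·(-2)·(-120) = 532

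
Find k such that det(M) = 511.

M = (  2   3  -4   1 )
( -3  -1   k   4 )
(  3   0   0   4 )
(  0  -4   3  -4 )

k = -5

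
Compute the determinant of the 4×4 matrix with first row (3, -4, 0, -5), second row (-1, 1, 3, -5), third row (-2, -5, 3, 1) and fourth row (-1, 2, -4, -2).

-820

Expand along row 1 (it has 1 zero):
  + (3) · M_11   where M_11 = det([1 3 -5; -5 3 1; 2 -4 -2]) = -96
  − (-4) · M_12   where M_12 = det([-1 3 -5; -2 3 1; -1 -4 -2]) = -68
  − (-5) · M_14   where M_14 = det([-1 1 3; -2 -5 3; -1 2 -4]) = -52
det = (+1)·(3)·(-96) + (-1)·(-4)·(-68) + (-1)·(-5)·(-52) = -820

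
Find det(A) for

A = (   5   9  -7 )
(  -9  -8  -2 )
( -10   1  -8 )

485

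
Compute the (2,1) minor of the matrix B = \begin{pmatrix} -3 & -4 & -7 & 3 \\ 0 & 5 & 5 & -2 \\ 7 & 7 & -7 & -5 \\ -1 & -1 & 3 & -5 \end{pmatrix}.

Delete row 2 and column 1; the remaining 3×3 submatrix is [-4 -7 3; 7 -7 -5; -1 3 -5].
Its determinant is -438.

The minor is -438.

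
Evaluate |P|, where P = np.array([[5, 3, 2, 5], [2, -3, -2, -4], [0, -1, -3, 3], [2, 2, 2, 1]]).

Expand along row 3 (it has 1 zero):
  − (-1) · M_32   where M_32 = det([5 2 5; 2 -2 -4; 2 2 1]) = 50
  + (-3) · M_33   where M_33 = det([5 3 5; 2 -3 -4; 2 2 1]) = 45
  − (3) · M_34   where M_34 = det([5 3 2; 2 -3 -2; 2 2 2]) = -14
det = (-1)·(-1)·(50) + (+1)·(-3)·(45) + (-1)·(3)·(-14) = -43

-43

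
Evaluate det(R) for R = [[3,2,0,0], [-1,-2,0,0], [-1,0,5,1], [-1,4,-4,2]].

R is block lower-triangular with a 2×2 block and a 2×2 block on the diagonal, so its determinant equals the product of the determinants of the diagonal blocks.
det of the 2×2 block = -4
det of the 2×2 block = 14
det = (-4)·(14) = -56

-56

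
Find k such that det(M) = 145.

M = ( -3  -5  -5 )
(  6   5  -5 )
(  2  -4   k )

k = -9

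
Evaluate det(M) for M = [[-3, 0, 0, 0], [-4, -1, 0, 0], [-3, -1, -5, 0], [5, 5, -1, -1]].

M is lower triangular, so det(M) is the product of the diagonal entries:
det = (-3) · (-1) · (-5) · (-1) = 15

15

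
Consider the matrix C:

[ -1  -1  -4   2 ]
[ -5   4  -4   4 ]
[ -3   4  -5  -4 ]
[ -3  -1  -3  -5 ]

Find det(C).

Expand along row 1:
  + (-1) · M_11   where M_11 = det([4 -4 4; 4 -5 -4; -1 -3 -5]) = -112
  − (-1) · M_12   where M_12 = det([-5 -4 4; -3 -5 -4; -3 -3 -5]) = -77
  + (-4) · M_13   where M_13 = det([-5 4 4; -3 4 -4; -3 -1 -5]) = 168
  − (2) · M_14   where M_14 = det([-5 4 -4; -3 4 -5; -3 -1 -3]) = 49
det = (+1)·(-1)·(-112) + (-1)·(-1)·(-77) + (+1)·(-4)·(168) + (-1)·(2)·(49) = -735

The determinant is -735.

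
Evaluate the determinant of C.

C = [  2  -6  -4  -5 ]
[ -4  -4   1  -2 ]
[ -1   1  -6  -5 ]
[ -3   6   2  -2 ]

det(C) = -1137

Expand along row 1:
  + (2) · M_11   where M_11 = det([-4 1 -2; 1 -6 -5; 6 2 -2]) = -192
  − (-6) · M_12   where M_12 = det([-4 1 -2; -1 -6 -5; -3 2 -2]) = -35
  + (-4) · M_13   where M_13 = det([-4 -4 -2; -1 1 -5; -3 6 -2]) = -158
  − (-5) · M_14   where M_14 = det([-4 -4 1; -1 1 -6; -3 6 2]) = -235
det = (+1)·(2)·(-192) + (-1)·(-6)·(-35) + (+1)·(-4)·(-158) + (-1)·(-5)·(-235) = -1137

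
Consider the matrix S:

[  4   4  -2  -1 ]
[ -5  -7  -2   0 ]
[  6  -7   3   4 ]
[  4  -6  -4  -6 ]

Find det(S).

The determinant is 1882.

Expand along row 2 (it has 1 zero):
  − (-5) · M_21   where M_21 = det([4 -2 -1; -7 3 4; -6 -4 -6]) = 78
  + (-7) · M_22   where M_22 = det([4 -2 -1; 6 3 4; 4 -4 -6]) = -76
  − (-2) · M_23   where M_23 = det([4 4 -1; 6 -7 4; 4 -6 -6]) = 480
det = (-1)·(-5)·(78) + (+1)·(-7)·(-76) + (-1)·(-2)·(480) = 1882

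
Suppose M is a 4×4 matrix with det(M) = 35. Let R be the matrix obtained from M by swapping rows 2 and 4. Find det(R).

det(R) = -35

Swapping two rows multiplies the determinant by −1.
det(R) = (-1)·(35) = -35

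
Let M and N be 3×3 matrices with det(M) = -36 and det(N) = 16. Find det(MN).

det(MN) = det(M)·det(N) = (-36)·(16) = -576

-576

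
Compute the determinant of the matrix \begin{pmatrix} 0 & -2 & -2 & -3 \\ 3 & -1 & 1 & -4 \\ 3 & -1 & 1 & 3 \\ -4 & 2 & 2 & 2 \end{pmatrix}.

-112

Expand along row 1 (it has 1 zero):
  − (-2) · M_12   where M_12 = det([3 1 -4; 3 1 3; -4 2 2]) = -70
  + (-2) · M_13   where M_13 = det([3 -1 -4; 3 -1 3; -4 2 2]) = -14
  − (-3) · M_14   where M_14 = det([3 -1 1; 3 -1 1; -4 2 2]) = 0
det = (-1)·(-2)·(-70) + (+1)·(-2)·(-14) + (-1)·(-3)·(0) = -112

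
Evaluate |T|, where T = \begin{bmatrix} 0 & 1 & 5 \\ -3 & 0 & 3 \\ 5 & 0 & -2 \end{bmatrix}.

9

Expand along column 2:
  − 1 · |-3 3; 5 -2| = −1·(6 − 15) = 9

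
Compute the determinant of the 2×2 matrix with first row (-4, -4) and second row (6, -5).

det = (-4)·(-5) − (-4)·6 = 20 − (-24) = 44

44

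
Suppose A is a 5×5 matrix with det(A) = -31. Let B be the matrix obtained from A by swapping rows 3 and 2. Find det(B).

Swapping two rows multiplies the determinant by −1.
det(B) = (-1)·(-31) = 31

det(B) = 31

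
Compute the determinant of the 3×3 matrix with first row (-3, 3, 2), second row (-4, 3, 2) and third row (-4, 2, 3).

5

Expand along column 1:
  + (-3) · |3 2; 2 3| = (-3)·(9 − 4) = -15
  − (-4) · |3 2; 2 3| = −(-4)·(9 − 4) = 20
  + (-4) · |3 2; 3 2| = (-4)·(6 − 6) = 0
Sum: (-15) + (20) + (0) = 5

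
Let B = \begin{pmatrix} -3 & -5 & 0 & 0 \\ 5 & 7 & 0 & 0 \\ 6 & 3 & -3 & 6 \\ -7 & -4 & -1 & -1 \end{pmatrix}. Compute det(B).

The determinant is 36.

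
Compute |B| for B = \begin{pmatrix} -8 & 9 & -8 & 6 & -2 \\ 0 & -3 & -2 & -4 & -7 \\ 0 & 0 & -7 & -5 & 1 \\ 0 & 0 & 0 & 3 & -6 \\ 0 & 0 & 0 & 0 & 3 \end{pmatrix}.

-1512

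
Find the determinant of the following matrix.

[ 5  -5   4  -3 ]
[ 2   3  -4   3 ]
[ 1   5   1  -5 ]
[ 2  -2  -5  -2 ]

The determinant is -1696.

Expand along row 1:
  + (5) · M_11   where M_11 = det([3 -4 3; 5 1 -5; -2 -5 -2]) = -230
  − (-5) · M_12   where M_12 = det([2 -4 3; 1 1 -5; 2 -5 -2]) = -43
  + (4) · M_13   where M_13 = det([2 3 3; 1 5 -5; 2 -2 -2]) = -100
  − (-3) · M_14   where M_14 = det([2 3 -4; 1 5 1; 2 -2 -5]) = 23
det = (+1)·(5)·(-230) + (-1)·(-5)·(-43) + (+1)·(4)·(-100) + (-1)·(-3)·(23) = -1696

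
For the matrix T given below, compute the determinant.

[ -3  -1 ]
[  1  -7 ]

22

det(T) = (-3)·(-7) − (-1)·1 = 21 − (-1) = 22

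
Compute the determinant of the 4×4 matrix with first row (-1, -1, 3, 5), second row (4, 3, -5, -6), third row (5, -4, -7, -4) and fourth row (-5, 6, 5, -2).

50

Expand along row 1:
  + (-1) · M_11   where M_11 = det([3 -5 -6; -4 -7 -4; 6 5 -2]) = 130
  − (-1) · M_12   where M_12 = det([4 -5 -6; 5 -7 -4; -5 5 -2]) = 46
  + (3) · M_13   where M_13 = det([4 3 -6; 5 -4 -4; -5 6 -2]) = 158
  − (5) · M_14   where M_14 = det([4 3 -5; 5 -4 -7; -5 6 5]) = 68
det = (+1)·(-1)·(130) + (-1)·(-1)·(46) + (+1)·(3)·(158) + (-1)·(5)·(68) = 50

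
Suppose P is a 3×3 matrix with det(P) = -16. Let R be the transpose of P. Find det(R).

|R| = -16

det(Pᵀ) = det(P).
det(R) = (1)·(-16) = -16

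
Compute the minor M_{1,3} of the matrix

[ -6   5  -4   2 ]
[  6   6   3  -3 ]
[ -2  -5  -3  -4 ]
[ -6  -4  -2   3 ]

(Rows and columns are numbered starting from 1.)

60

Delete row 1 and column 3; the remaining 3×3 submatrix is [6 6 -3; -2 -5 -4; -6 -4 3].
Its determinant is 60.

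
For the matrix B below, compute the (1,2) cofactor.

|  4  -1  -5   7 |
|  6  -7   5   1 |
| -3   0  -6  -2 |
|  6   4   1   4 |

The cofactor is 99.

Delete row 1 and column 2; the remaining 3×3 submatrix is [6 5 1; -3 -6 -2; 6 1 4].
Its determinant is -99.
The cofactor carries sign (−1)^(1+2) = −1, so C_{1,2} = −(-99) = 99.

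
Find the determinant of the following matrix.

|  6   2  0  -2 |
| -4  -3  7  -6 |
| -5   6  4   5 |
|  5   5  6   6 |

-3546

Expand along row 1 (it has 1 zero):
  + (6) · M_11   where M_11 = det([-3 7 -6; 6 4 5; 5 6 6]) = -155
  − (2) · M_12   where M_12 = det([-4 7 -6; -5 4 5; 5 6 6]) = 709
  − (-2) · M_14   where M_14 = det([-4 -3 7; -5 6 4; 5 5 6]) = -599
det = (+1)·(6)·(-155) + (-1)·(2)·(709) + (-1)·(-2)·(-599) = -3546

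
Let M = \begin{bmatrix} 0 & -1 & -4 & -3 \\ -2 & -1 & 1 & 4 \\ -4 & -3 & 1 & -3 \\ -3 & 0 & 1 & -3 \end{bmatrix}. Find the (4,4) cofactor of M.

Delete row 4 and column 4; the remaining 3×3 submatrix is [0 -1 -4; -2 -1 1; -4 -3 1].
Its determinant is -6.
The cofactor carries sign (−1)^(4+4) = +1, so C_{4,4} = +(-6) = -6.

-6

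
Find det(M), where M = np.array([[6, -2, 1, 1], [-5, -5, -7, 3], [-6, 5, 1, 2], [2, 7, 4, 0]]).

-521

Expand along row 4 (it has 1 zero):
  − (2) · M_41   where M_41 = det([-2 1 1; -5 -7 3; 5 1 2]) = 89
  + (7) · M_42   where M_42 = det([6 1 1; -5 -7 3; -6 1 2]) = -157
  − (4) · M_43   where M_43 = det([6 -2 1; -5 -5 3; -6 5 2]) = -189
det = (-1)·(2)·(89) + (+1)·(7)·(-157) + (-1)·(4)·(-189) = -521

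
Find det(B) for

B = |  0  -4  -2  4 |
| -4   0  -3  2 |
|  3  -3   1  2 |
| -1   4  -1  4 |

Expand along row 1 (it has 1 zero):
  − (-4) · M_12   where M_12 = det([-4 -3 2; 3 1 2; -1 -1 4]) = 14
  + (-2) · M_13   where M_13 = det([-4 0 2; 3 -3 2; -1 4 4]) = 98
  − (4) · M_14   where M_14 = det([-4 0 -3; 3 -3 1; -1 4 -1]) = -23
det = (-1)·(-4)·(14) + (+1)·(-2)·(98) + (-1)·(4)·(-23) = -48

The determinant is -48.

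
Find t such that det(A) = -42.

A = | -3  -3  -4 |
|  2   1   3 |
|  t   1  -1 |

t = 8

Expanding along the column containing t, det(A) is linear in t: det(A) = (-5)·t + (-2).
Set (-5)·t + (-2) = -42  ⇒  (-5)·t = -40  ⇒  t = 8.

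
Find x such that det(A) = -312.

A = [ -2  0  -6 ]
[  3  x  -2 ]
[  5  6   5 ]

-9

Expanding along the row containing x, det(A) is linear in x: det(A) = (20)·x + (-132).
Set (20)·x + (-132) = -312  ⇒  (20)·x = -180  ⇒  x = -9.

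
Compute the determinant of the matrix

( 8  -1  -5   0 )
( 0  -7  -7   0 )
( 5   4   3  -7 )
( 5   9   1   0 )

The determinant is 2156.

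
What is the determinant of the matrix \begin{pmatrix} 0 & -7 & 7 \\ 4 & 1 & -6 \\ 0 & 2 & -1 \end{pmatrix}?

The determinant is 28.

Expand along column 1:
  − 4 · |-7 7; 2 -1| = −4·(7 − 14) = 28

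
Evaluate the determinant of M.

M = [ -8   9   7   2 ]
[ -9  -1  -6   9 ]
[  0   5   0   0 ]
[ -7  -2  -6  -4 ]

Expand along row 3 (it has 3 zeros):
  − (5) · M_32   where M_32 = det([-8 7 2; -9 -6 9; -7 -6 -4]) = -1293
det = (-1)·(5)·(-1293) = 6465

|M| = 6465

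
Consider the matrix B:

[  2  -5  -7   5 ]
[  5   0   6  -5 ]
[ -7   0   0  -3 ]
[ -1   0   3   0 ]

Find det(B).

840

Expand along column 2 (it has 3 zeros):
  − (-5) · M_12   where M_12 = det([5 6 -5; -7 0 -3; -1 3 0]) = 168
det = (-1)·(-5)·(168) = 840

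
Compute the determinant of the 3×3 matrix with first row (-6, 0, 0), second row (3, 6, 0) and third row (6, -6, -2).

The matrix is lower triangular, so the determinant is the product of the diagonal entries:
det = (-6) · (6) · (-2) = 72

The determinant is 72.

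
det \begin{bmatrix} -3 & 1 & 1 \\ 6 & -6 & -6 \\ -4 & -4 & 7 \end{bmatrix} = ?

The determinant is 132.

Expand along column 1:
  + (-3) · |-6 -6; -4 7| = (-3)·(-42 − 24) = 198
  − 6 · |1 1; -4 7| = −6·(7 − (-4)) = -66
  + (-4) · |1 1; -6 -6| = (-4)·(-6 − (-6)) = 0
Sum: (198) + (-66) + (0) = 132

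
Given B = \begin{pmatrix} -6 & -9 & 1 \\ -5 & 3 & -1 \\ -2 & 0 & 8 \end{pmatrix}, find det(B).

Expand along column 2:
  − (-9) · |-5 -1; -2 8| = −(-9)·(-40 − 2) = -378
  + 3 · |-6 1; -2 8| = 3·(-48 − (-2)) = -138
Sum: (-378) + (-138) = -516

-516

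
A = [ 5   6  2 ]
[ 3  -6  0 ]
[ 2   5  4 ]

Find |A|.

|A| = -138

Expand along row 2:
  − 3 · |6 2; 5 4| = −3·(24 − 10) = -42
  + (-6) · |5 2; 2 4| = (-6)·(20 − 4) = -96
Sum: (-42) + (-96) = -138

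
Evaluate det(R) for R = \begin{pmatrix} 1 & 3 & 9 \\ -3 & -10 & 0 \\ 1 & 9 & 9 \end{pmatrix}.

Expand along column 3:
  + 9 · |-3 -10; 1 9| = 9·(-27 − (-10)) = -153
  + 9 · |1 3; -3 -10| = 9·(-10 − (-9)) = -9
Sum: (-153) + (-9) = -162

The determinant is -162.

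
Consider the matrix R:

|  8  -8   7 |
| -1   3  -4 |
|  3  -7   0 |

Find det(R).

Expand along row 3:
  + 3 · |-8 7; 3 -4| = 3·(32 − 21) = 33
  − (-7) · |8 7; -1 -4| = −(-7)·(-32 − (-7)) = -175
Sum: (33) + (-175) = -142

-142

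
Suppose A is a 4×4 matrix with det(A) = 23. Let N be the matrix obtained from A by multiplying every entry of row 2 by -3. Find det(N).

-69

Scaling one row by -3 multiplies the determinant by -3.
det(N) = (-3)·(23) = -69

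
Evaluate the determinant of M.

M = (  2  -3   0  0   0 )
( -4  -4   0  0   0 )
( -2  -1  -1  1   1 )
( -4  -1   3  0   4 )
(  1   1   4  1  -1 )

-520

M is block lower-triangular with a 2×2 block and a 3×3 block on the diagonal, so its determinant equals the product of the determinants of the diagonal blocks.
det of the 2×2 block = -20
det of the 3×3 block = 26
det = (-20)·(26) = -520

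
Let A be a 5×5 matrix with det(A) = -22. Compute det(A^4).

The determinant is 234256.

det(A^4) = (det A)^4 = (-22)^4 = 234256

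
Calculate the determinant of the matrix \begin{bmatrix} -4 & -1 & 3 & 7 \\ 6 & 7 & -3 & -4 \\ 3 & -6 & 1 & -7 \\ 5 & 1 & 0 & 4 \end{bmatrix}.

The determinant is -938.

Expand along row 4 (it has 1 zero):
  − (5) · M_41   where M_41 = det([-1 3 7; 7 -3 -4; -6 1 -7]) = 117
  + (1) · M_42   where M_42 = det([-4 3 7; 6 -3 -4; 3 1 -7]) = 95
  + (4) · M_44   where M_44 = det([-4 -1 3; 6 7 -3; 3 -6 1]) = -112
det = (-1)·(5)·(117) + (+1)·(1)·(95) + (+1)·(4)·(-112) = -938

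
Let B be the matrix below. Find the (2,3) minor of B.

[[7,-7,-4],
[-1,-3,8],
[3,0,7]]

The minor is 21.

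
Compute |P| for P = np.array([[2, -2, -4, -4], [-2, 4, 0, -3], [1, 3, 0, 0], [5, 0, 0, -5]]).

det(P) = -380

Expand along column 3 (it has 3 zeros):
  + (-4) · M_13   where M_13 = det([-2 4 -3; 1 3 0; 5 0 -5]) = 95
det = (+1)·(-4)·(95) = -380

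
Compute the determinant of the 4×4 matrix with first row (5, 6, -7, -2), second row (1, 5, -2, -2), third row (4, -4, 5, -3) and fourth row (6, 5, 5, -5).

The determinant is 649.

Expand along row 1:
  + (5) · M_11   where M_11 = det([5 -2 -2; -4 5 -3; 5 5 -5]) = 110
  − (6) · M_12   where M_12 = det([1 -2 -2; 4 5 -3; 6 5 -5]) = 6
  + (-7) · M_13   where M_13 = det([1 5 -2; 4 -4 -3; 6 5 -5]) = -43
  − (-2) · M_14   where M_14 = det([1 5 -2; 4 -4 5; 6 5 5]) = -83
det = (+1)·(5)·(110) + (-1)·(6)·(6) + (+1)·(-7)·(-43) + (-1)·(-2)·(-83) = 649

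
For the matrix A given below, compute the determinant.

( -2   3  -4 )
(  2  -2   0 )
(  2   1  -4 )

-16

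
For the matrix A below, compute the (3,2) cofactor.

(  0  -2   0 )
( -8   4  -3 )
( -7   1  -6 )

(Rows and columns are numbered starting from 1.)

0

Delete row 3 and column 2; the remaining 2×2 submatrix is [0 0; -8 -3].
Its determinant is 0·(-3) − 0·(-8) = 0.
The cofactor carries sign (−1)^(3+2) = −1, so C_{3,2} = −(0) = 0.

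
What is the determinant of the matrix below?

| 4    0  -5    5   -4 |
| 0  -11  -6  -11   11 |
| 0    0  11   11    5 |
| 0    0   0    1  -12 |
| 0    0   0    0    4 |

-1936

The matrix is upper triangular, so the determinant is the product of the diagonal entries:
det = (4) · (-11) · (11) · (1) · (4) = -1936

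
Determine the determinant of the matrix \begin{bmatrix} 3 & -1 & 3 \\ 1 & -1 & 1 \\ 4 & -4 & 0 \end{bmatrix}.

Expand along row 3:
  + 4 · |-1 3; -1 1| = 4·(-1 − (-3)) = 8
  − (-4) · |3 3; 1 1| = −(-4)·(3 − 3) = 0
Sum: (8) + (0) = 8

8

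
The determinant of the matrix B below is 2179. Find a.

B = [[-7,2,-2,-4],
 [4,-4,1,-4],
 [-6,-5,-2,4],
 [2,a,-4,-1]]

7

Expanding along the row containing a, det(B) is linear in a: det(B) = (20)·a + (2039).
Set (20)·a + (2039) = 2179  ⇒  (20)·a = 140  ⇒  a = 7.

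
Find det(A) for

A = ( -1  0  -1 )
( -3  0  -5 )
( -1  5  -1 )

Expand along column 2:
  − 5 · |-1 -1; -3 -5| = −5·(5 − 3) = -10

|A| = -10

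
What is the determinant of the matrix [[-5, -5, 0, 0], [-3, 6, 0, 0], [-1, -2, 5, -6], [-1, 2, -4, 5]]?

The determinant is -45.

The matrix is block lower-triangular with a 2×2 block and a 2×2 block on the diagonal, so its determinant equals the product of the determinants of the diagonal blocks.
det of the 2×2 block = -45
det of the 2×2 block = 1
det = (-45)·(1) = -45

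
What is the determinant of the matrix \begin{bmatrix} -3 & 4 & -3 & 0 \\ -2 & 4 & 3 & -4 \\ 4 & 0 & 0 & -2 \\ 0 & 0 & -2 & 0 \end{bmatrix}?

-112

Expand along row 4 (it has 3 zeros):
  − (-2) · M_43   where M_43 = det([-3 4 0; -2 4 -4; 4 0 -2]) = -56
det = (-1)·(-2)·(-56) = -112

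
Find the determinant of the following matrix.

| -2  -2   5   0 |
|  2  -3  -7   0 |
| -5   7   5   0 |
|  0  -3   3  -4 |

Expand along column 4 (it has 3 zeros):
  + (-4) · M_44   where M_44 = det([-2 -2 5; 2 -3 -7; -5 7 5]) = -123
det = (+1)·(-4)·(-123) = 492

492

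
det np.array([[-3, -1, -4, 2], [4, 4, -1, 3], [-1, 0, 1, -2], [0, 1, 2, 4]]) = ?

-165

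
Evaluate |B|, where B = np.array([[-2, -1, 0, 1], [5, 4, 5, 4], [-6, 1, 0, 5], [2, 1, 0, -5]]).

-160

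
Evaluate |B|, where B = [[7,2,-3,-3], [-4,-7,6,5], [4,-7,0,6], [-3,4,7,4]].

2142

Expand along row 3 (it has 1 zero):
  + (4) · M_31   where M_31 = det([2 -3 -3; -7 6 5; 4 7 4]) = 53
  − (-7) · M_32   where M_32 = det([7 -3 -3; -4 6 5; -3 7 4]) = -50
  − (6) · M_34   where M_34 = det([7 2 -3; -4 -7 6; -3 4 7]) = -380
det = (+1)·(4)·(53) + (-1)·(-7)·(-50) + (-1)·(6)·(-380) = 2142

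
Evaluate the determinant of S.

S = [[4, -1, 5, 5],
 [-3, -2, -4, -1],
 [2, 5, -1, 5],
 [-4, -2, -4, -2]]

|S| = 112

Expand along row 1:
  + (4) · M_11   where M_11 = det([-2 -4 -1; 5 -1 5; -2 -4 -2]) = -22
  − (-1) · M_12   where M_12 = det([-3 -4 -1; 2 -1 5; -4 -4 -2]) = 10
  + (5) · M_13   where M_13 = det([-3 -2 -1; 2 5 5; -4 -2 -2]) = 16
  − (5) · M_14   where M_14 = det([-3 -2 -4; 2 5 -1; -4 -2 -4]) = -22
det = (+1)·(4)·(-22) + (-1)·(-1)·(10) + (+1)·(5)·(16) + (-1)·(5)·(-22) = 112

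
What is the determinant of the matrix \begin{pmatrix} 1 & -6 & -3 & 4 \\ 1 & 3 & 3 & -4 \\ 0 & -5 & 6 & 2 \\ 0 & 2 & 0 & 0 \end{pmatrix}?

The determinant is 120.

Expand along row 4 (it has 3 zeros):
  + (2) · M_42   where M_42 = det([1 -3 4; 1 3 -4; 0 6 2]) = 60
det = (+1)·(2)·(60) = 120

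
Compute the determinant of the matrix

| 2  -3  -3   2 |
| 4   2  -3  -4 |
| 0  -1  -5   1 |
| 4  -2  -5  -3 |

The determinant is 222.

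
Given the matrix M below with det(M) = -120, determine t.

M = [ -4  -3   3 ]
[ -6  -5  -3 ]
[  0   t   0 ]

Expanding along the row containing t, det(M) is linear in t: det(M) = (-30)·t + (0).
Set (-30)·t + (0) = -120  ⇒  (-30)·t = -120  ⇒  t = 4.

t = 4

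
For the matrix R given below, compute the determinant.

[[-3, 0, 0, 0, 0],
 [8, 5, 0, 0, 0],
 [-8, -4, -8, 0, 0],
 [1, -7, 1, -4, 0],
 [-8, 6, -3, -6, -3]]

|R| = 1440

R is lower triangular, so det(R) is the product of the diagonal entries:
det = (-3) · (5) · (-8) · (-4) · (-3) = 1440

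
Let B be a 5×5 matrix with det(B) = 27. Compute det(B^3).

The determinant is 19683.

det(B^3) = (det B)^3 = (27)^3 = 19683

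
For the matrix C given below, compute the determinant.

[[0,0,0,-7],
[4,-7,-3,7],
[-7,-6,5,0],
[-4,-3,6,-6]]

-1603

Expand along row 1 (it has 3 zeros):
  − (-7) · M_14   where M_14 = det([4 -7 -3; -7 -6 5; -4 -3 6]) = -229
det = (-1)·(-7)·(-229) = -1603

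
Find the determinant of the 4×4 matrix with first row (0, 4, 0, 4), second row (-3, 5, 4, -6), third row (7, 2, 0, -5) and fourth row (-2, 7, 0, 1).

Expand along column 3 (it has 3 zeros):
  − (4) · M_23   where M_23 = det([0 4 4; 7 2 -5; -2 7 1]) = 224
det = (-1)·(4)·(224) = -896

The determinant is -896.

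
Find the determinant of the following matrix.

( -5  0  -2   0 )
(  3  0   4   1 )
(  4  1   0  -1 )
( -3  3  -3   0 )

27

Expand along row 1 (it has 2 zeros):
  + (-5) · M_11   where M_11 = det([0 4 1; 1 0 -1; 3 -3 0]) = -15
  + (-2) · M_13   where M_13 = det([3 0 1; 4 1 -1; -3 3 0]) = 24
det = (+1)·(-5)·(-15) + (+1)·(-2)·(24) = 27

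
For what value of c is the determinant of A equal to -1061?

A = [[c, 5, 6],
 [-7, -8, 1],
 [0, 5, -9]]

c = -8

Expanding along the row containing c, det(A) is linear in c: det(A) = (67)·c + (-525).
Set (67)·c + (-525) = -1061  ⇒  (67)·c = -536  ⇒  c = -8.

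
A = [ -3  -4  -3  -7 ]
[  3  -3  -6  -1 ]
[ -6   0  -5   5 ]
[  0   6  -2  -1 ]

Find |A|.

Expand along row 3 (it has 1 zero):
  + (-6) · M_31   where M_31 = det([-4 -3 -7; -3 -6 -1; 6 -2 -1]) = -283
  + (-5) · M_33   where M_33 = det([-3 -4 -7; 3 -3 -1; 0 6 -1]) = -165
  − (5) · M_34   where M_34 = det([-3 -4 -3; 3 -3 -6; 0 6 -2]) = -204
det = (+1)·(-6)·(-283) + (+1)·(-5)·(-165) + (-1)·(5)·(-204) = 3543

3543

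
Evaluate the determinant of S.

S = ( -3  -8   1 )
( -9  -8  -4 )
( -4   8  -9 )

|S| = 104

Expand along column 1:
  + (-3) · |-8 -4; 8 -9| = (-3)·(72 − (-32)) = -312
  − (-9) · |-8 1; 8 -9| = −(-9)·(72 − 8) = 576
  + (-4) · |-8 1; -8 -4| = (-4)·(32 − (-8)) = -160
Sum: (-312) + (576) + (-160) = 104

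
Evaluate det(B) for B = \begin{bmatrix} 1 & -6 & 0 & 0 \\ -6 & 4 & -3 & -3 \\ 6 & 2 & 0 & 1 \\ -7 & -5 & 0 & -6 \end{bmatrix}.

det(B) = -543

Expand along column 3 (it has 3 zeros):
  − (-3) · M_23   where M_23 = det([1 -6 0; 6 2 1; -7 -5 -6]) = -181
det = (-1)·(-3)·(-181) = -543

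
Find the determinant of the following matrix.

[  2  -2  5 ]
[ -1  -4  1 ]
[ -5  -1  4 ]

Expand along row 1:
  + 2 · |-4 1; -1 4| = 2·(-16 − (-1)) = -30
  − (-2) · |-1 1; -5 4| = −(-2)·(-4 − (-5)) = 2
  + 5 · |-1 -4; -5 -1| = 5·(1 − 20) = -95
Sum: (-30) + (2) + (-95) = -123

-123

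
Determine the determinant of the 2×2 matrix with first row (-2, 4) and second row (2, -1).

-6

det = (-2)·(-1) − 4·2 = 2 − 8 = -6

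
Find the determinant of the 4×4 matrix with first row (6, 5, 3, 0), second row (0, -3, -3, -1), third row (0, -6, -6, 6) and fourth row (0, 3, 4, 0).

Expand along column 1 (it has 3 zeros):
  + (6) · M_11   where M_11 = det([-3 -3 -1; -6 -6 6; 3 4 0]) = 24
det = (+1)·(6)·(24) = 144

144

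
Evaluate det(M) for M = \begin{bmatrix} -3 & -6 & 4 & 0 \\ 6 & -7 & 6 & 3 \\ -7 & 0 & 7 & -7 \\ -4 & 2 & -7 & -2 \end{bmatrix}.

Expand along row 1 (it has 1 zero):
  + (-3) · M_11   where M_11 = det([-7 6 3; 0 7 -7; 2 -7 -2]) = 315
  − (-6) · M_12   where M_12 = det([6 6 3; -7 7 -7; -4 -7 -2]) = -63
  + (4) · M_13   where M_13 = det([6 -7 3; -7 0 -7; -4 2 -2]) = -56
det = (+1)·(-3)·(315) + (-1)·(-6)·(-63) + (+1)·(4)·(-56) = -1547

-1547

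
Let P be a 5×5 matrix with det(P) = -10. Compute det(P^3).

det(P^3) = (det P)^3 = (-10)^3 = -1000

-1000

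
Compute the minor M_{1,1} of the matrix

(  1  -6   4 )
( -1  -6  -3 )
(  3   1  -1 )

The minor is 9.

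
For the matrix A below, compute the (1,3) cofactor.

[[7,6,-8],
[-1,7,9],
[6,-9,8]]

Delete row 1 and column 3; the remaining 2×2 submatrix is [-1 7; 6 -9].
Its determinant is (-1)·(-9) − 7·6 = -33.
The cofactor carries sign (−1)^(1+3) = +1, so C_{1,3} = +(-33) = -33.

-33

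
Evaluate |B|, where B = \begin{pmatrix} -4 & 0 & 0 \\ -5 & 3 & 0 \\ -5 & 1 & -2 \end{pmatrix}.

B is lower triangular, so det(B) is the product of the diagonal entries:
det = (-4) · (3) · (-2) = 24

24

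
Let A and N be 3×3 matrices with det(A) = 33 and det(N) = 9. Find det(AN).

det(AN) = det(A)·det(N) = (33)·(9) = 297

297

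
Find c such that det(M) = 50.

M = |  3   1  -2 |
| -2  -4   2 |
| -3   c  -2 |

Expanding along the column containing c, det(M) is linear in c: det(M) = (-2)·c + (38).
Set (-2)·c + (38) = 50  ⇒  (-2)·c = 12  ⇒  c = -6.

c = -6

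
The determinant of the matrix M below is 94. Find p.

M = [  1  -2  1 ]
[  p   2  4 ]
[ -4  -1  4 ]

6

Expanding along the row containing p, det(M) is linear in p: det(M) = (7)·p + (52).
Set (7)·p + (52) = 94  ⇒  (7)·p = 42  ⇒  p = 6.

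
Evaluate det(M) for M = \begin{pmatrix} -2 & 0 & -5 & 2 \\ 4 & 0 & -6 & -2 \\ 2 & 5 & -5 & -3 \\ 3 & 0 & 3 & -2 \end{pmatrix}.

Expand along column 2 (it has 3 zeros):
  − (5) · M_32   where M_32 = det([-2 -5 2; 4 -6 -2; 3 3 -2]) = 14
det = (-1)·(5)·(14) = -70

The determinant is -70.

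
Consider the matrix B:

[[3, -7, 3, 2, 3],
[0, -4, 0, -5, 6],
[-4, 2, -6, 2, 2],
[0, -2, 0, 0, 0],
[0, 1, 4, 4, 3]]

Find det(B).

det(B) = 1860

Expand along row 4 (it has 4 zeros):
  + (-2) · M_42   where M_42 = det([3 3 2 3; 0 0 -5 6; -4 -6 2 2; 0 4 4 3]) = -930
det = (+1)·(-2)·(-930) = 1860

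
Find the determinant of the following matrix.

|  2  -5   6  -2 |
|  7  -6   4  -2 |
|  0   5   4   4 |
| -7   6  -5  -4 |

Expand along row 3 (it has 1 zero):
  − (5) · M_32   where M_32 = det([2 6 -2; 7 4 -2; -7 -5 -4]) = 214
  + (4) · M_33   where M_33 = det([2 -5 -2; 7 -6 -2; -7 6 -4]) = -138
  − (4) · M_34   where M_34 = det([2 -5 6; 7 -6 4; -7 6 -5]) = -23
det = (-1)·(5)·(214) + (+1)·(4)·(-138) + (-1)·(4)·(-23) = -1530

The determinant is -1530.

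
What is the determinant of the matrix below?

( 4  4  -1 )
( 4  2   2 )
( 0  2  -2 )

-8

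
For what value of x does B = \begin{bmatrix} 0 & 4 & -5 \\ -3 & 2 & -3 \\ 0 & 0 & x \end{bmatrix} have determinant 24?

Expanding along the column containing x, det(B) is linear in x: det(B) = (12)·x + (0).
Set (12)·x + (0) = 24  ⇒  (12)·x = 24  ⇒  x = 2.

2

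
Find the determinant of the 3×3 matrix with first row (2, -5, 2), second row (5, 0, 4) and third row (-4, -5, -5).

-55

Expand along row 2:
  − 5 · |-5 2; -5 -5| = −5·(25 − (-10)) = -175
  − 4 · |2 -5; -4 -5| = −4·(-10 − 20) = 120
Sum: (-175) + (120) = -55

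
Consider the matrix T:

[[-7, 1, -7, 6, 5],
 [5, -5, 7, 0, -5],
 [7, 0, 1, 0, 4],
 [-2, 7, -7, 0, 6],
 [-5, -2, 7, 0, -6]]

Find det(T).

det(T) = -4212

Expand along column 4 (it has 4 zeros):
  − (6) · M_14   where M_14 = det([5 -5 7 -5; 7 0 1 4; -2 7 -7 6; -5 -2 7 -6]) = 702
det = (-1)·(6)·(702) = -4212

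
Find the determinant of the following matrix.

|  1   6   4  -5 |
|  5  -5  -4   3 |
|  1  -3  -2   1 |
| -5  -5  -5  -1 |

Expand along row 1:
  + (1) · M_11   where M_11 = det([-5 -4 3; -3 -2 1; -5 -5 -1]) = 12
  − (6) · M_12   where M_12 = det([5 -4 3; 1 -2 1; -5 -5 -1]) = 6
  + (4) · M_13   where M_13 = det([5 -5 3; 1 -3 1; -5 -5 -1]) = 0
  − (-5) · M_14   where M_14 = det([5 -5 -4; 1 -3 -2; -5 -5 -5]) = 30
det = (+1)·(1)·(12) + (-1)·(6)·(6) + (+1)·(4)·(0) + (-1)·(-5)·(30) = 126

The determinant is 126.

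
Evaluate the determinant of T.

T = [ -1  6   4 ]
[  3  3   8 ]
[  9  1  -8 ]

Expand along row 1:
  + (-1) · |3 8; 1 -8| = (-1)·(-24 − 8) = 32
  − 6 · |3 8; 9 -8| = −6·(-24 − 72) = 576
  + 4 · |3 3; 9 1| = 4·(3 − 27) = -96
Sum: (32) + (576) + (-96) = 512

The determinant is 512.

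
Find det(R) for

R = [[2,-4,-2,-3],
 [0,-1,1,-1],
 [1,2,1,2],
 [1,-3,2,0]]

Expand along row 2 (it has 1 zero):
  + (-1) · M_22   where M_22 = det([2 -2 -3; 1 1 2; 1 2 0]) = -15
  − (1) · M_23   where M_23 = det([2 -4 -3; 1 2 2; 1 -3 0]) = 19
  + (-1) · M_24   where M_24 = det([2 -4 -2; 1 2 1; 1 -3 2]) = 28
det = (+1)·(-1)·(-15) + (-1)·(1)·(19) + (+1)·(-1)·(28) = -32

-32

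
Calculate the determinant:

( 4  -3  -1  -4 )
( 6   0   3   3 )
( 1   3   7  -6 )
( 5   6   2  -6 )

Expand along row 2 (it has 1 zero):
  − (6) · M_21   where M_21 = det([-3 -1 -4; 3 7 -6; 6 2 -6]) = 252
  − (3) · M_23   where M_23 = det([4 -3 -4; 1 3 -6; 5 6 -6]) = 180
  + (3) · M_24   where M_24 = det([4 -3 -1; 1 3 7; 5 6 2]) = -234
det = (-1)·(6)·(252) + (-1)·(3)·(180) + (+1)·(3)·(-234) = -2754

-2754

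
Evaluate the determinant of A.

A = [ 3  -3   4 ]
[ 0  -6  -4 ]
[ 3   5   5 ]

|A| = 78

Expand along column 1:
  + 3 · |-6 -4; 5 5| = 3·(-30 − (-20)) = -30
  + 3 · |-3 4; -6 -4| = 3·(12 − (-24)) = 108
Sum: (-30) + (108) = 78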